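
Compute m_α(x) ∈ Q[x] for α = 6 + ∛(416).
m_α(x) = x^3 - 18x^2 + 108x - 632

Set β = α - 6 = ∛(416), so β^3 = 416. Then (α - 6)^3 - 416 = 0, i.e. α is a root of g(x) = (x - 6)^3 - 416 = x^3 - 18x^2 + 108x - 632. Since g(x) = h(x - 6) where h(x) = x^3 - 416, and h is irreducible over Q (because 416 is not a perfect cube, so h has no rational root, and a monic cubic with no rational root is irreducible), g is also irreducible (irreducibility is preserved under the substitution x → x - 6). Hence m_α(x) = x^3 - 18x^2 + 108x - 632.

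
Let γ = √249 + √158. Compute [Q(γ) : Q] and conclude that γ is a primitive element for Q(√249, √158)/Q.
[Q(γ) : Q] = 4 (equivalently, Q(γ) = Q(√249, √158))

Obviously Q(γ) ⊆ Q(√249, √158), and [Q(√249, √158):Q] = 4 (since 249, 158 are distinct squarefree integers > 1 with 39342 not a perfect square). To show equality we compute the minimal polynomial of γ. From γ = √249 + √158: γ^2 = 249 + 2√(39342) + 158 = 407 + 2√(39342), so γ^2 - 407 = 2√(39342); squaring, (γ^2 - 407)^2 = 4·39342, i.e. γ^4 - 814γ^2 + 165649 - 157368 = 0, i.e. γ^4 - 814γ^2 + 8281 = 0. So γ is a root of x^4 - 814x^2 + 8281. This polynomial is irreducible over Q: it has no rational root (each ±√249 ± √158 is irrational), and any factorization into two quadratics over Q would force √(39342) ∈ Q (pairing opposite roots) or √249, √158 ∈ Q (other pairings), all impossible. Hence [Q(γ):Q] = 4 = [Q(√249, √158):Q], so Q(γ) = Q(√249, √158).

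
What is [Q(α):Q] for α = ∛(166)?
[Q(α):Q] = 3

The minimal polynomial of α is x^3 - 166, irreducible over Q since 166 is not a perfect cube (so x^3 - 166 has no rational root). Hence [Q(α):Q] = deg(m_α) = 3.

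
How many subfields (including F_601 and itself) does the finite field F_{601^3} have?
F_{601^3} has 2 subfields

The subfields of F_{p^n} are exactly the fields F_{p^d} for d | n (each is the fixed field of the unique index-d subgroup of Gal(F_{p^n}/F_p) ≅ Z/nZ). The divisors of n = 3 are {1, 3}, giving 2 subfields: F_{601^1}, F_{601^3}.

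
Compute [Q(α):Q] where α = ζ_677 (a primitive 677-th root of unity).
[Q(α):Q] = 676

The minimal polynomial of ζ_677 over Q is the 677-th cyclotomic polynomial Φ_677(x), which is irreducible over Q and has degree φ(677) = 676. Hence [Q(α):Q] = φ(677) = 676.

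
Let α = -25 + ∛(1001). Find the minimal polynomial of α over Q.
m_α(x) = x^3 + 75x^2 + 1875x + 14624

Set β = α + 25 = ∛(1001), so β^3 = 1001. Then (α + 25)^3 - 1001 = 0, i.e. α is a root of g(x) = (x + 25)^3 - 1001 = x^3 + 75x^2 + 1875x + 14624. Since g(x) = h(x + 25) where h(x) = x^3 - 1001, and h is irreducible over Q (because 1001 is not a perfect cube, so h has no rational root, and a monic cubic with no rational root is irreducible), g is also irreducible (irreducibility is preserved under the substitution x → x + 25). Hence m_α(x) = x^3 + 75x^2 + 1875x + 14624.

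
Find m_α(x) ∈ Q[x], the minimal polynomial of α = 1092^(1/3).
m_α(x) = x^3 - 1092

α satisfies α^3 = 1092, so x^3 - 1092 annihilates α. By the rational root test, a rational root p/q (in lowest terms) of x^3 - 1092 would satisfy p^3 = 1092 q^3, forcing q = 1 and p^3 = 1092; but 1092 is not a perfect cube, contradiction. A monic cubic over Q with no rational root is irreducible (any nontrivial factorization would include a linear factor). Hence x^3 - 1092 is the minimal polynomial of α, and in particular [Q(α):Q] = 3.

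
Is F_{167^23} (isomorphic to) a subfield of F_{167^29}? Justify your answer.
No: F_{167^23} is not a subfield of F_{167^29}

F_{p^m} embeds in F_{p^n} iff m | n. Here 23 ∤ 29 (since 29 = 1·23 + 6 with remainder 6 ≠ 0), so F_{167^23} is not a subfield of F_{167^29}. Equivalently: if it were, the tower law would give 23 = [F_{167^23}:F_167] dividing [F_{167^29}:F_167] = 29, contradiction.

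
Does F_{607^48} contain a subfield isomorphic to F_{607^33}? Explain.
No: F_{607^33} is not a subfield of F_{607^48}

F_{p^m} embeds in F_{p^n} iff m | n. Here 33 ∤ 48 (since 48 = 1·33 + 15 with remainder 15 ≠ 0), so F_{607^33} is not a subfield of F_{607^48}. Equivalently: if it were, the tower law would give 33 = [F_{607^33}:F_607] dividing [F_{607^48}:F_607] = 48, contradiction.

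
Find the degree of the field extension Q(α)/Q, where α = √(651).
[Q(α):Q] = 2

[Q(α):Q] equals the degree of the minimal polynomial of α. Here α^2 = 651 and x^2 - 651 is irreducible (d = 651 is squarefree, ≠ 1, hence not a square), so deg(m_α) = 2. Thus [Q(α):Q] = 2.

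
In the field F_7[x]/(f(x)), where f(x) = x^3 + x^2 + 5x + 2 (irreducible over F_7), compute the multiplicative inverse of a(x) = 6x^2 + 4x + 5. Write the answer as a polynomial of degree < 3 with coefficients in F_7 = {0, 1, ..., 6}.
a(x)^(-1) ≡ 5x^2 + 4x + 3 (mod f(x))

Since f is irreducible over F_7, F_7[x]/(f) is a field and a(x) ≠ 0 has an inverse. Apply the extended Euclidean algorithm to f(x) and a(x) in F_7[x]: f(x) = (6x + 2)·a(x) + (2x + 6);  a(x) = (3x)·(2x + 6) + (5). The last nonzero remainder is the constant 5 = gcd(f, a) in F_7. Back-substituting through the division chain expresses 5 = s(x)·a(x) + t(x)·f(x) with s(x) ≡ 4x^2 + 6x + 1 (mod f), so (4x^2 + 6x + 1)·a(x) ≡ 5 (mod f). Multiplying by 5^(-1) ≡ 3 in F_7 gives a(x)^(-1) ≡ 3·(4x^2 + 6x + 1) ≡ 5x^2 + 4x + 3 (mod f). Check: (6x^2 + 4x + 5)·(5x^2 + 4x + 3) = 2x^4 + 2x^3 + 3x^2 + 4x + 1 ≡ 1 (mod x^3 + x^2 + 5x + 2).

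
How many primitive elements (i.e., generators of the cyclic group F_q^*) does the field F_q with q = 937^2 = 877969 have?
There are φ(877968) = 228096 primitive elements

F_q^* is cyclic of order q - 1 = 877968. A cyclic group of order m has exactly φ(m) generators. Here m = 877968 = 2^4 · 3^2 · 7 · 13 · 67, so the number of primitive elements is φ(877968) = 228096.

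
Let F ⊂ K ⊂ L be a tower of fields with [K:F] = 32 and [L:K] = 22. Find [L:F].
[L:F] = 704

The tower law says that for any tower of field extensions F ⊂ K ⊂ L with finite degrees, [L:F] = [L:K] · [K:F]. Here this gives [L:F] = 22 · 32 = 704.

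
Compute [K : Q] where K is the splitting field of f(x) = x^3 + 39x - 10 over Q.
[K : Q] = 6

By the rational root test, any rational root of the monic integer polynomial f(x) = x^3 + 39x - 10 must be an integer dividing the constant term -10, i.e. one of ±{1, 2, 5, 10}. Evaluating: f(1) = 30, f(-1) = -50, f(2) = 76, f(-2) = -96, f(5) = 310, f(-5) = -330, f(10) = 1380, f(-10) = -1400; none is 0, so f has no rational root and is therefore irreducible over Q (a cubic with no linear factor over a field is irreducible). For an irreducible cubic, the Galois group is A_3 or S_3 according as the discriminant disc(f) = -4a^3 - 27b^2 = -4·(39)^3 - 27·(-10)^2 = -239976 is or is not a square in Q. Here disc(f) = -239976 is not a perfect square in Q, so the Galois group of f over Q is not contained in A_3 and must be all of S_3. The splitting field has degree |S_3| = 6 over Q, so [K : Q] = 6.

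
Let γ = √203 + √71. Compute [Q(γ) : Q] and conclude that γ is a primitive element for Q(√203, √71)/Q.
[Q(γ) : Q] = 4 (equivalently, Q(γ) = Q(√203, √71))

Obviously Q(γ) ⊆ Q(√203, √71), and [Q(√203, √71):Q] = 4 (since 203, 71 are distinct squarefree integers > 1 with 14413 not a perfect square). To show equality we compute the minimal polynomial of γ. From γ = √203 + √71: γ^2 = 203 + 2√(14413) + 71 = 274 + 2√(14413), so γ^2 - 274 = 2√(14413); squaring, (γ^2 - 274)^2 = 4·14413, i.e. γ^4 - 548γ^2 + 75076 - 57652 = 0, i.e. γ^4 - 548γ^2 + 17424 = 0. So γ is a root of x^4 - 548x^2 + 17424. This polynomial is irreducible over Q: it has no rational root (each ±√203 ± √71 is irrational), and any factorization into two quadratics over Q would force √(14413) ∈ Q (pairing opposite roots) or √203, √71 ∈ Q (other pairings), all impossible. Hence [Q(γ):Q] = 4 = [Q(√203, √71):Q], so Q(γ) = Q(√203, √71).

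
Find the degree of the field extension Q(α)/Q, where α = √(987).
[Q(α):Q] = 2

[Q(α):Q] equals the degree of the minimal polynomial of α. Here α^2 = 987 and x^2 - 987 is irreducible (d = 987 is squarefree, ≠ 1, hence not a square), so deg(m_α) = 2. Thus [Q(α):Q] = 2.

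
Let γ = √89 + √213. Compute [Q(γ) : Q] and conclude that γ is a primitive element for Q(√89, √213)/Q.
[Q(γ) : Q] = 4 (equivalently, Q(γ) = Q(√89, √213))

Obviously Q(γ) ⊆ Q(√89, √213), and [Q(√89, √213):Q] = 4 (since 89, 213 are distinct squarefree integers > 1 with 18957 not a perfect square). To show equality we compute the minimal polynomial of γ. From γ = √89 + √213: γ^2 = 89 + 2√(18957) + 213 = 302 + 2√(18957), so γ^2 - 302 = 2√(18957); squaring, (γ^2 - 302)^2 = 4·18957, i.e. γ^4 - 604γ^2 + 91204 - 75828 = 0, i.e. γ^4 - 604γ^2 + 15376 = 0. So γ is a root of x^4 - 604x^2 + 15376. This polynomial is irreducible over Q: it has no rational root (each ±√89 ± √213 is irrational), and any factorization into two quadratics over Q would force √(18957) ∈ Q (pairing opposite roots) or √89, √213 ∈ Q (other pairings), all impossible. Hence [Q(γ):Q] = 4 = [Q(√89, √213):Q], so Q(γ) = Q(√89, √213).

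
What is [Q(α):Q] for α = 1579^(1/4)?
[Q(α):Q] = 4

α is a root of x^4 - 1579. By Eisenstein's criterion at the prime p = 1579 (which divides the constant term 1579 but p^2 = 2493241 does not, since 1579 is squarefree), x^4 - 1579 is irreducible over Q. Hence [Q(α):Q] = 4.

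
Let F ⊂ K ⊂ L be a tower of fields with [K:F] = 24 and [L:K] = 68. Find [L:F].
[L:F] = 1632

The tower law says that for any tower of field extensions F ⊂ K ⊂ L with finite degrees, [L:F] = [L:K] · [K:F]. Here this gives [L:F] = 68 · 24 = 1632.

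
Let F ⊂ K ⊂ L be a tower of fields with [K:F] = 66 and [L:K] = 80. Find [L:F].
[L:F] = 5280

The tower law says that for any tower of field extensions F ⊂ K ⊂ L with finite degrees, [L:F] = [L:K] · [K:F]. Here this gives [L:F] = 80 · 66 = 5280.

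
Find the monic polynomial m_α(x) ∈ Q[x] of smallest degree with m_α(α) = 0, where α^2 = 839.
m_α(x) = x^2 - 839

α satisfies α^2 - 839 = 0, so x^2 - 839 annihilates α. Since d = 839 is squarefree and ≠ 1, it is not a perfect square in Q, so x^2 - 839 has no rational root and is therefore irreducible over Q (a degree-2 polynomial over a field is irreducible iff it has no root). Hence m_α(x) = x^2 - 839.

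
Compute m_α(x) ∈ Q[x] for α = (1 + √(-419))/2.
m_α(x) = x^2 - x + 105

From 2α - 1 = √(-419), squaring gives (2α - 1)^2 = -419, i.e. 4α^2 - 4α + 1 = -419, so α^2 - α + (1 + 419)/4 = 0. Since -419 ≡ 1 (mod 4), (1 + 419)/4 = 105 ∈ Z. The polynomial x^2 - x + 105 has discriminant 1 - 4·(105) = -419, which is not a perfect square in Q (d = -419 is squarefree and ≠ 1), so x^2 - x + 105 is irreducible over Q. It is the minimal polynomial of α.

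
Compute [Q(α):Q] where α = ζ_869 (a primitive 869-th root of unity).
[Q(α):Q] = 780

The minimal polynomial of ζ_869 over Q is the 869-th cyclotomic polynomial Φ_869(x), which is irreducible over Q and has degree φ(869) = 780. Hence [Q(α):Q] = φ(869) = 780.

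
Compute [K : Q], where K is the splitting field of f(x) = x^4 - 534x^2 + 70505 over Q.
[K : Q] = 4

Solving the quadratic in x^2: x^2 = (534 ± √(534^2 - 4·70505))/2 = (534 ± √3136)/2 = (534 ± 56)/2, giving x^2 = 239 or x^2 = 295. So f(x) = (x^2 - 239)(x^2 - 295) and the roots of f are ±√239, ±√295. Hence the splitting field is K = Q(√239, √295). Since 239 and 295 are distinct squarefree integers > 1, their product 70505 is not a perfect square, so √295 ∉ Q(√239). By the tower law [K:Q] = [Q(√239,√295):Q(√239)] · [Q(√239):Q] = 2 · 2 = 4.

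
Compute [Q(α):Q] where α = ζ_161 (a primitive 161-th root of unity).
[Q(α):Q] = 132

The minimal polynomial of ζ_161 over Q is the 161-th cyclotomic polynomial Φ_161(x), which is irreducible over Q and has degree φ(161) = 132. Hence [Q(α):Q] = φ(161) = 132.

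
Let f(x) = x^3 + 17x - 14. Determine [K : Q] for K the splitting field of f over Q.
[K : Q] = 6

By the rational root test, any rational root of the monic integer polynomial f(x) = x^3 + 17x - 14 must be an integer dividing the constant term -14, i.e. one of ±{1, 2, 7, 14}. Evaluating: f(1) = 4, f(-1) = -32, f(2) = 28, f(-2) = -56, f(7) = 448, f(-7) = -476, f(14) = 2968, f(-14) = -2996; none is 0, so f has no rational root and is therefore irreducible over Q (a cubic with no linear factor over a field is irreducible). For an irreducible cubic, the Galois group is A_3 or S_3 according as the discriminant disc(f) = -4a^3 - 27b^2 = -4·(17)^3 - 27·(-14)^2 = -24944 is or is not a square in Q. Here disc(f) = -24944 is not a perfect square in Q, so the Galois group of f over Q is not contained in A_3 and must be all of S_3. The splitting field has degree |S_3| = 6 over Q, so [K : Q] = 6.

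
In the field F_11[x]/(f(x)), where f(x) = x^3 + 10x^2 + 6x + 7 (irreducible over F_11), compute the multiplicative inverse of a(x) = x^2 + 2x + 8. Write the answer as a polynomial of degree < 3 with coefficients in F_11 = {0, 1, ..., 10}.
a(x)^(-1) ≡ 3x^2 + 4x + 6 (mod f(x))

Since f is irreducible over F_11, F_11[x]/(f) is a field and a(x) ≠ 0 has an inverse. Apply the extended Euclidean algorithm to f(x) and a(x) in F_11[x]: f(x) = (x + 8)·a(x) + (4x + 9);  a(x) = (3x + 2)·(4x + 9) + (1). The last nonzero remainder is the constant 1 = gcd(f, a) in F_11. Back-substituting through the division chain expresses 1 = s(x)·a(x) + t(x)·f(x) with s(x) ≡ 3x^2 + 4x + 6 (mod f), so a(x)^(-1) ≡ s(x) = 3x^2 + 4x + 6 (mod f). Check: (x^2 + 2x + 8)·(3x^2 + 4x + 6) = 3x^4 + 10x^3 + 5x^2 + 4 ≡ 1 (mod x^3 + 10x^2 + 6x + 7).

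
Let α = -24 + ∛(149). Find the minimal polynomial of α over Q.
m_α(x) = x^3 + 72x^2 + 1728x + 13675

Set β = α + 24 = ∛(149), so β^3 = 149. Then (α + 24)^3 - 149 = 0, i.e. α is a root of g(x) = (x + 24)^3 - 149 = x^3 + 72x^2 + 1728x + 13675. Since g(x) = h(x + 24) where h(x) = x^3 - 149, and h is irreducible over Q (because 149 is not a perfect cube, so h has no rational root, and a monic cubic with no rational root is irreducible), g is also irreducible (irreducibility is preserved under the substitution x → x + 24). Hence m_α(x) = x^3 + 72x^2 + 1728x + 13675.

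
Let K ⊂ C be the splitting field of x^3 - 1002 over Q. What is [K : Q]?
[K : Q] = 6

The roots of x^3 - 1002 are ∛1002, ω∛1002, ω^2∛1002 where ω = e^(2πi/3) is a primitive cube root of unity, so K = Q(∛1002, ω). Now [Q(∛1002):Q] = 3 (since 1002 is not a perfect cube, x^3 - 1002 is irreducible) and [Q(ω):Q] = 2. Both 2 and 3 divide [K:Q], and [K:Q] ≤ 3·2 = 6, so [K:Q] = 6. (Equivalently: Q(∛1002) ⊂ R but ω ∉ R, so [K : Q(∛1002)] = 2.)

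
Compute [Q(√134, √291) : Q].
[Q(√134, √291) : Q] = 4

[Q(√134):Q] = 2 (min poly x^2 - 134, irreducible since 134 is squarefree > 1). For the top step, suppose √291 ∈ Q(√134), say √291 = c + d√134 with c, d ∈ Q. Squaring: 291 = c^2 + 134d^2 + 2cd√134. Since √134 ∉ Q this forces 2cd = 0. If d = 0 then √291 = c ∈ Q, contradicting 291 squarefree > 1. If c = 0 then 291 = 134d^2, so 134·291 = (134d)^2 is a perfect square in Q — but 134·291 = 38994 is not a perfect square (since 134 and 291 are distinct squarefree integers). Contradiction. Hence √291 ∉ Q(√134), so x^2 - 291 stays irreducible over Q(√134) and [Q(√134, √291) : Q(√134)] = 2. By the tower law, [Q(√134, √291) : Q] = 2 · 2 = 4.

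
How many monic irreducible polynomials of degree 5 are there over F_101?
There are 2102020080 monic irreducible polynomials of degree 5 over F_101

Each element of F_{101^5} that lies in no proper subfield is a root of exactly one monic irreducible of degree 5 over F_101, and each such polynomial has 5 distinct roots in F_{101^5}. By Möbius inversion the count is N_101(5) = (1/5) Σ_{d|5} μ(5/d) · 101^d = (1/5)(μ(5)·101^1 + μ(1)·101^5) = 10510100400/5 = 2102020080.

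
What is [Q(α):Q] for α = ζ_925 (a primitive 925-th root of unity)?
[Q(α):Q] = 720

The minimal polynomial of ζ_925 over Q is the 925-th cyclotomic polynomial Φ_925(x), which is irreducible over Q and has degree φ(925) = 720. Hence [Q(α):Q] = φ(925) = 720.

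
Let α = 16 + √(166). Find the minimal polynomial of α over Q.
m_α(x) = x^2 - 32x + 90

From α - 16 = √(166), squaring gives (α - 16)^2 = 166, i.e. α^2 - 32α + 256 = 166, so α^2 - 32α + 90 = 0. The discriminant of x^2 - 32x + 90 is (-32)^2 - 4·(90) = 1024 - 360 = 664, and 4·(166) is not a perfect square in Q since 166 is squarefree and ≠ 1. Hence x^2 - 32x + 90 is irreducible over Q and is the minimal polynomial of α.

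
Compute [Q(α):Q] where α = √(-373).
[Q(α):Q] = 2

[Q(α):Q] equals the degree of the minimal polynomial of α. Here α^2 = -373 and x^2 + 373 is irreducible (d = -373 is squarefree, ≠ 1, hence not a square), so deg(m_α) = 2. Thus [Q(α):Q] = 2.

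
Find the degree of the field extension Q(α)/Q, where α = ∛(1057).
[Q(α):Q] = 3

The minimal polynomial of α is x^3 - 1057, irreducible over Q since 1057 is not a perfect cube (so x^3 - 1057 has no rational root). Hence [Q(α):Q] = deg(m_α) = 3.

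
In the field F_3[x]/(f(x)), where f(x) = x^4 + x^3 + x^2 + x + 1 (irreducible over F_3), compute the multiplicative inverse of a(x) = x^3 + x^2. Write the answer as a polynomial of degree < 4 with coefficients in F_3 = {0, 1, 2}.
a(x)^(-1) ≡ x^3 + x^2 + 1 (mod f(x))

Since f is irreducible over F_3, F_3[x]/(f) is a field and a(x) ≠ 0 has an inverse. Apply the extended Euclidean algorithm to f(x) and a(x) in F_3[x]: f(x) = (x)·a(x) + (x^2 + x + 1);  a(x) = (x)·(x^2 + x + 1) + (2x);  (x^2 + x + 1) = (2x + 2)·(2x) + (1). The last nonzero remainder is the constant 1 = gcd(f, a) in F_3. Back-substituting through the division chain expresses 1 = s(x)·a(x) + t(x)·f(x) with s(x) ≡ x^3 + x^2 + 1 (mod f), so a(x)^(-1) ≡ s(x) = x^3 + x^2 + 1 (mod f). Check: (x^3 + x^2)·(x^3 + x^2 + 1) = x^6 + 2x^5 + x^4 + x^3 + x^2 ≡ 1 (mod x^4 + x^3 + x^2 + x + 1).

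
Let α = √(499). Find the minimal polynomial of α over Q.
m_α(x) = x^2 - 499

α satisfies α^2 - 499 = 0, so x^2 - 499 annihilates α. Since d = 499 is squarefree and ≠ 1, it is not a perfect square in Q, so x^2 - 499 has no rational root and is therefore irreducible over Q (a degree-2 polynomial over a field is irreducible iff it has no root). Hence m_α(x) = x^2 - 499.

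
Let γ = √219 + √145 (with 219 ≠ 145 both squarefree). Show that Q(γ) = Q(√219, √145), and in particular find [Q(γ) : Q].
[Q(γ) : Q] = 4 (equivalently, Q(γ) = Q(√219, √145))

Obviously Q(γ) ⊆ Q(√219, √145), and [Q(√219, √145):Q] = 4 (since 219, 145 are distinct squarefree integers > 1 with 31755 not a perfect square). To show equality we compute the minimal polynomial of γ. From γ = √219 + √145: γ^2 = 219 + 2√(31755) + 145 = 364 + 2√(31755), so γ^2 - 364 = 2√(31755); squaring, (γ^2 - 364)^2 = 4·31755, i.e. γ^4 - 728γ^2 + 132496 - 127020 = 0, i.e. γ^4 - 728γ^2 + 5476 = 0. So γ is a root of x^4 - 728x^2 + 5476. This polynomial is irreducible over Q: it has no rational root (each ±√219 ± √145 is irrational), and any factorization into two quadratics over Q would force √(31755) ∈ Q (pairing opposite roots) or √219, √145 ∈ Q (other pairings), all impossible. Hence [Q(γ):Q] = 4 = [Q(√219, √145):Q], so Q(γ) = Q(√219, √145).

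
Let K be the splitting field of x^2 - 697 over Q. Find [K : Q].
[K : Q] = 2

f(x) = x^2 - 697 factors as (x - √697)(x + √697). The splitting field is K = Q(√697). Since 697 is squarefree and > 1, it is not a perfect square, so x^2 - 697 is irreducible over Q and [Q(√697) : Q] = 2. Hence [K : Q] = 2.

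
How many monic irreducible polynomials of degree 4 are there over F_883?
There are 151978539258 monic irreducible polynomials of degree 4 over F_883

Each element of F_{883^4} that lies in no proper subfield is a root of exactly one monic irreducible of degree 4 over F_883, and each such polynomial has 4 distinct roots in F_{883^4}. By Möbius inversion the count is N_883(4) = (1/4) Σ_{d|4} μ(4/d) · 883^d = (1/4)(μ(4)·883^1 + μ(2)·883^2 + μ(1)·883^4) = 607914157032/4 = 151978539258.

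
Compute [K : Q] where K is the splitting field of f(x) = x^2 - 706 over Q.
[K : Q] = 2

f(x) = x^2 - 706 factors as (x - √706)(x + √706). The splitting field is K = Q(√706). Since 706 is squarefree and > 1, it is not a perfect square, so x^2 - 706 is irreducible over Q and [Q(√706) : Q] = 2. Hence [K : Q] = 2.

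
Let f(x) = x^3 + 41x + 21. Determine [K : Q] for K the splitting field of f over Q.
[K : Q] = 6

By the rational root test, any rational root of the monic integer polynomial f(x) = x^3 + 41x + 21 must be an integer dividing the constant term 21, i.e. one of ±{1, 3, 7, 21}. Evaluating: f(1) = 63, f(-1) = -21, f(3) = 171, f(-3) = -129, f(7) = 651, f(-7) = -609, f(21) = 10143, f(-21) = -10101; none is 0, so f has no rational root and is therefore irreducible over Q (a cubic with no linear factor over a field is irreducible). For an irreducible cubic, the Galois group is A_3 or S_3 according as the discriminant disc(f) = -4a^3 - 27b^2 = -4·(41)^3 - 27·(21)^2 = -287591 is or is not a square in Q. Here disc(f) = -287591 is not a perfect square in Q, so the Galois group of f over Q is not contained in A_3 and must be all of S_3. The splitting field has degree |S_3| = 6 over Q, so [K : Q] = 6.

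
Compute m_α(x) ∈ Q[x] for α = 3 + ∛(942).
m_α(x) = x^3 - 9x^2 + 27x - 969

Set β = α - 3 = ∛(942), so β^3 = 942. Then (α - 3)^3 - 942 = 0, i.e. α is a root of g(x) = (x - 3)^3 - 942 = x^3 - 9x^2 + 27x - 969. Since g(x) = h(x - 3) where h(x) = x^3 - 942, and h is irreducible over Q (because 942 is not a perfect cube, so h has no rational root, and a monic cubic with no rational root is irreducible), g is also irreducible (irreducibility is preserved under the substitution x → x - 3). Hence m_α(x) = x^3 - 9x^2 + 27x - 969.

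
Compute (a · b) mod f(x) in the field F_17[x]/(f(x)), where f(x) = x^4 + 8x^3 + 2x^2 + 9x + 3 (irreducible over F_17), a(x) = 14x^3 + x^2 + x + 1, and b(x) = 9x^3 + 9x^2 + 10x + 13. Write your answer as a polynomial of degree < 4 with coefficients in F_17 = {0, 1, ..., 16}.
a · b ≡ 4x^2 + 13x + 15 (mod f(x))

Multiply in F_17[x]: a(x)·b(x) = (14x^3 + x^2 + x + 1)·(9x^3 + 9x^2 + 10x + 13) = 7x^6 + 16x^5 + 5x^4 + 6x^3 + 15x^2 + 6x + 13. This has degree ≥ 4, so divide by f(x) over F_17: 7x^6 + 16x^5 + 5x^4 + 6x^3 + 15x^2 + 6x + 13 = (7x^2 + 11x + 5)·(x^4 + 8x^3 + 2x^2 + 9x + 3) + (4x^2 + 13x + 15). Hence a·b ≡ 4x^2 + 13x + 15 (mod f). (F_17[x]/(f) is a field with 17^4 = 83521 elements since f is irreducible of degree 4.)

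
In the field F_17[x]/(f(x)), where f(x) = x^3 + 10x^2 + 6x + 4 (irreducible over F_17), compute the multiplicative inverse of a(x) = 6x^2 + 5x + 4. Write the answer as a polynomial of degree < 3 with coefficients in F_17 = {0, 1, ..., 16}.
a(x)^(-1) ≡ x^2 + 14x + 8 (mod f(x))

Since f is irreducible over F_17, F_17[x]/(f) is a field and a(x) ≠ 0 has an inverse. Apply the extended Euclidean algorithm to f(x) and a(x) in F_17[x]: f(x) = (3x + 2)·a(x) + (x + 13);  a(x) = (6x + 12)·(x + 13) + (1). The last nonzero remainder is the constant 1 = gcd(f, a) in F_17. Back-substituting through the division chain expresses 1 = s(x)·a(x) + t(x)·f(x) with s(x) ≡ x^2 + 14x + 8 (mod f), so a(x)^(-1) ≡ s(x) = x^2 + 14x + 8 (mod f). Check: (6x^2 + 5x + 4)·(x^2 + 14x + 8) = 6x^4 + 4x^3 + 3x^2 + 11x + 15 ≡ 1 (mod x^3 + 10x^2 + 6x + 4).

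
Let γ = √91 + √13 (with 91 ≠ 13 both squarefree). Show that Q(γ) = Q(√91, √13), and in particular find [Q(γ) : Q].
[Q(γ) : Q] = 4 (equivalently, Q(γ) = Q(√91, √13))

Obviously Q(γ) ⊆ Q(√91, √13), and [Q(√91, √13):Q] = 4 (since 91, 13 are distinct squarefree integers > 1 with 1183 not a perfect square). To show equality we compute the minimal polynomial of γ. From γ = √91 + √13: γ^2 = 91 + 2√(1183) + 13 = 104 + 2√(1183), so γ^2 - 104 = 2√(1183); squaring, (γ^2 - 104)^2 = 4·1183, i.e. γ^4 - 208γ^2 + 10816 - 4732 = 0, i.e. γ^4 - 208γ^2 + 6084 = 0. So γ is a root of x^4 - 208x^2 + 6084. This polynomial is irreducible over Q: it has no rational root (each ±√91 ± √13 is irrational), and any factorization into two quadratics over Q would force √(1183) ∈ Q (pairing opposite roots) or √91, √13 ∈ Q (other pairings), all impossible. Hence [Q(γ):Q] = 4 = [Q(√91, √13):Q], so Q(γ) = Q(√91, √13).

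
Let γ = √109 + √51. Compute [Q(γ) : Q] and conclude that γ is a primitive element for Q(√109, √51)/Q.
[Q(γ) : Q] = 4 (equivalently, Q(γ) = Q(√109, √51))

Obviously Q(γ) ⊆ Q(√109, √51), and [Q(√109, √51):Q] = 4 (since 109, 51 are distinct squarefree integers > 1 with 5559 not a perfect square). To show equality we compute the minimal polynomial of γ. From γ = √109 + √51: γ^2 = 109 + 2√(5559) + 51 = 160 + 2√(5559), so γ^2 - 160 = 2√(5559); squaring, (γ^2 - 160)^2 = 4·5559, i.e. γ^4 - 320γ^2 + 25600 - 22236 = 0, i.e. γ^4 - 320γ^2 + 3364 = 0. So γ is a root of x^4 - 320x^2 + 3364. This polynomial is irreducible over Q: it has no rational root (each ±√109 ± √51 is irrational), and any factorization into two quadratics over Q would force √(5559) ∈ Q (pairing opposite roots) or √109, √51 ∈ Q (other pairings), all impossible. Hence [Q(γ):Q] = 4 = [Q(√109, √51):Q], so Q(γ) = Q(√109, √51).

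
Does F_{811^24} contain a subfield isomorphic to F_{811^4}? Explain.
Yes: F_{811^4} is a subfield of F_{811^24}

F_{p^m} embeds in F_{p^n} iff m | n (since F_{p^n} is the splitting field of x^(p^n) - x, and F_{p^m} ⊂ F_{p^n} forces p^n to be a power of p^m, i.e. m | n; conversely if m | n then every root of x^(p^m) - x is a root of x^(p^n) - x). Here 4 | 24 (since 24 = 6·4), so F_{811^4} is a subfield of F_{811^24}, and [F_{811^24} : F_{811^4}] = 24/4 = 6.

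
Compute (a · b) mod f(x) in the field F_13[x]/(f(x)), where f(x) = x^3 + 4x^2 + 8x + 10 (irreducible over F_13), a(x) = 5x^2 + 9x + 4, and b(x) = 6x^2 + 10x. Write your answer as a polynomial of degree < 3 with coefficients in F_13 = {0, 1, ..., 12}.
a · b ≡ 3x^2 + 11x + 4 (mod f(x))

Multiply in F_13[x]: a(x)·b(x) = (5x^2 + 9x + 4)·(6x^2 + 10x) = 4x^4 + 10x^2 + x. This has degree ≥ 3, so divide by f(x) over F_13: 4x^4 + 10x^2 + x = (4x + 10)·(x^3 + 4x^2 + 8x + 10) + (3x^2 + 11x + 4). Hence a·b ≡ 3x^2 + 11x + 4 (mod f). (F_13[x]/(f) is a field with 13^3 = 2197 elements since f is irreducible of degree 3.)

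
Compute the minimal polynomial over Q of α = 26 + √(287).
m_α(x) = x^2 - 52x + 389

From α - 26 = √(287), squaring gives (α - 26)^2 = 287, i.e. α^2 - 52α + 676 = 287, so α^2 - 52α + 389 = 0. The discriminant of x^2 - 52x + 389 is (-52)^2 - 4·(389) = 2704 - 1556 = 1148, and 4·(287) is not a perfect square in Q since 287 is squarefree and ≠ 1. Hence x^2 - 52x + 389 is irreducible over Q and is the minimal polynomial of α.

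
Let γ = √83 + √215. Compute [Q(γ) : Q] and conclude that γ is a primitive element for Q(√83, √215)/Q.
[Q(γ) : Q] = 4 (equivalently, Q(γ) = Q(√83, √215))

Obviously Q(γ) ⊆ Q(√83, √215), and [Q(√83, √215):Q] = 4 (since 83, 215 are distinct squarefree integers > 1 with 17845 not a perfect square). To show equality we compute the minimal polynomial of γ. From γ = √83 + √215: γ^2 = 83 + 2√(17845) + 215 = 298 + 2√(17845), so γ^2 - 298 = 2√(17845); squaring, (γ^2 - 298)^2 = 4·17845, i.e. γ^4 - 596γ^2 + 88804 - 71380 = 0, i.e. γ^4 - 596γ^2 + 17424 = 0. So γ is a root of x^4 - 596x^2 + 17424. This polynomial is irreducible over Q: it has no rational root (each ±√83 ± √215 is irrational), and any factorization into two quadratics over Q would force √(17845) ∈ Q (pairing opposite roots) or √83, √215 ∈ Q (other pairings), all impossible. Hence [Q(γ):Q] = 4 = [Q(√83, √215):Q], so Q(γ) = Q(√83, √215).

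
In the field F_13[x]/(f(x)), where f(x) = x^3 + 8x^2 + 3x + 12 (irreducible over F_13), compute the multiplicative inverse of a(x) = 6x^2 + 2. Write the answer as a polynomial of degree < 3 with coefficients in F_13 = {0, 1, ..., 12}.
a(x)^(-1) ≡ 7x^2 + 12x + 9 (mod f(x))

Since f is irreducible over F_13, F_13[x]/(f) is a field and a(x) ≠ 0 has an inverse. Apply the extended Euclidean algorithm to f(x) and a(x) in F_13[x]: f(x) = (11x + 10)·a(x) + (7x + 5);  a(x) = (12x + 10)·(7x + 5) + (4). The last nonzero remainder is the constant 4 = gcd(f, a) in F_13. Back-substituting through the division chain expresses 4 = s(x)·a(x) + t(x)·f(x) with s(x) ≡ 2x^2 + 9x + 10 (mod f), so (2x^2 + 9x + 10)·a(x) ≡ 4 (mod f). Multiplying by 4^(-1) ≡ 10 in F_13 gives a(x)^(-1) ≡ 10·(2x^2 + 9x + 10) ≡ 7x^2 + 12x + 9 (mod f). Check: (6x^2 + 2)·(7x^2 + 12x + 9) = 3x^4 + 7x^3 + 3x^2 + 11x + 5 ≡ 1 (mod x^3 + 8x^2 + 3x + 12).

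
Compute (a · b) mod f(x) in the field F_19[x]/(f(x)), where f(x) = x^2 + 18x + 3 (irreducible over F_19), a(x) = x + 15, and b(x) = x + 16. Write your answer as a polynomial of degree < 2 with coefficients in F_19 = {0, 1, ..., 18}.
a · b ≡ 13x + 9 (mod f(x))

Multiply in F_19[x]: a(x)·b(x) = (x + 15)·(x + 16) = x^2 + 12x + 12. This has degree ≥ 2, so divide by f(x) over F_19: x^2 + 12x + 12 = (1)·(x^2 + 18x + 3) + (13x + 9). Hence a·b ≡ 13x + 9 (mod f). (F_19[x]/(f) is a field with 19^2 = 361 elements since f is irreducible of degree 2.)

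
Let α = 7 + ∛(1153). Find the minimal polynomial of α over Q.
m_α(x) = x^3 - 21x^2 + 147x - 1496

Set β = α - 7 = ∛(1153), so β^3 = 1153. Then (α - 7)^3 - 1153 = 0, i.e. α is a root of g(x) = (x - 7)^3 - 1153 = x^3 - 21x^2 + 147x - 1496. Since g(x) = h(x - 7) where h(x) = x^3 - 1153, and h is irreducible over Q (because 1153 is not a perfect cube, so h has no rational root, and a monic cubic with no rational root is irreducible), g is also irreducible (irreducibility is preserved under the substitution x → x - 7). Hence m_α(x) = x^3 - 21x^2 + 147x - 1496.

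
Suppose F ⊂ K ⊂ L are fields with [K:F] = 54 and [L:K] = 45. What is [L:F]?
[L:F] = 2430

The tower law says that for any tower of field extensions F ⊂ K ⊂ L with finite degrees, [L:F] = [L:K] · [K:F]. Here this gives [L:F] = 45 · 54 = 2430.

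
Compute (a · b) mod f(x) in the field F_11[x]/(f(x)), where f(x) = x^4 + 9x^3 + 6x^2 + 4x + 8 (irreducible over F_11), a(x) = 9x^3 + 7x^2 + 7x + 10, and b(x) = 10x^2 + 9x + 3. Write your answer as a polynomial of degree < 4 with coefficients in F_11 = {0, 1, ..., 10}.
a · b ≡ 7x^3 + 5x^2 + 3x (mod f(x))

Multiply in F_11[x]: a(x)·b(x) = (9x^3 + 7x^2 + 7x + 10)·(10x^2 + 9x + 3) = 2x^5 + 8x^4 + 6x^3 + 8x^2 + x + 8. This has degree ≥ 4, so divide by f(x) over F_11: 2x^5 + 8x^4 + 6x^3 + 8x^2 + x + 8 = (2x + 1)·(x^4 + 9x^3 + 6x^2 + 4x + 8) + (7x^3 + 5x^2 + 3x). Hence a·b ≡ 7x^3 + 5x^2 + 3x (mod f). (F_11[x]/(f) is a field with 11^4 = 14641 elements since f is irreducible of degree 4.)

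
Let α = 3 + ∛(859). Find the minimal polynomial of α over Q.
m_α(x) = x^3 - 9x^2 + 27x - 886

Set β = α - 3 = ∛(859), so β^3 = 859. Then (α - 3)^3 - 859 = 0, i.e. α is a root of g(x) = (x - 3)^3 - 859 = x^3 - 9x^2 + 27x - 886. Since g(x) = h(x - 3) where h(x) = x^3 - 859, and h is irreducible over Q (because 859 is not a perfect cube, so h has no rational root, and a monic cubic with no rational root is irreducible), g is also irreducible (irreducibility is preserved under the substitution x → x - 3). Hence m_α(x) = x^3 - 9x^2 + 27x - 886.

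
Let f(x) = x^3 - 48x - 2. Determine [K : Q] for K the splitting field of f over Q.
[K : Q] = 6

By the rational root test, any rational root of the monic integer polynomial f(x) = x^3 - 48x - 2 must be an integer dividing the constant term -2, i.e. one of ±{1, 2}. Evaluating: f(1) = -49, f(-1) = 45, f(2) = -90, f(-2) = 86; none is 0, so f has no rational root and is therefore irreducible over Q (a cubic with no linear factor over a field is irreducible). For an irreducible cubic, the Galois group is A_3 or S_3 according as the discriminant disc(f) = -4a^3 - 27b^2 = -4·(-48)^3 - 27·(-2)^2 = 442260 is or is not a square in Q. Here disc(f) = 442260 is not a perfect square in Q, so the Galois group of f over Q is not contained in A_3 and must be all of S_3. The splitting field has degree |S_3| = 6 over Q, so [K : Q] = 6.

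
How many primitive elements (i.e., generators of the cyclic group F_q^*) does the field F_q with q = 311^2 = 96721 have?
There are φ(96720) = 23040 primitive elements

F_q^* is cyclic of order q - 1 = 96720. A cyclic group of order m has exactly φ(m) generators. Here m = 96720 = 2^4 · 3 · 5 · 13 · 31, so the number of primitive elements is φ(96720) = 23040.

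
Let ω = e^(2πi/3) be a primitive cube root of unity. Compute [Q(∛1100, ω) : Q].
[Q(∛1100, ω) : Q] = 6

[Q(∛1100):Q] = 3 (min poly x^3 - 1100, irreducible since 1100 is not a perfect cube). [Q(ω):Q] = 2 (min poly x^2 + x + 1). Since Q(∛1100) ⊂ R and ω ∉ R, we have ω ∉ Q(∛1100), so x^2 + x + 1 remains irreducible over Q(∛1100) and [Q(∛1100, ω) : Q(∛1100)] = 2. By the tower law, [Q(∛1100, ω) : Q] = 3 · 2 = 6. (In fact Q(∛1100, ω) is the splitting field of x^3 - 1100 over Q.)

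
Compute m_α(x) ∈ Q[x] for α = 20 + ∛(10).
m_α(x) = x^3 - 60x^2 + 1200x - 8010

Set β = α - 20 = ∛(10), so β^3 = 10. Then (α - 20)^3 - 10 = 0, i.e. α is a root of g(x) = (x - 20)^3 - 10 = x^3 - 60x^2 + 1200x - 8010. Since g(x) = h(x - 20) where h(x) = x^3 - 10, and h is irreducible over Q (because 10 is not a perfect cube, so h has no rational root, and a monic cubic with no rational root is irreducible), g is also irreducible (irreducibility is preserved under the substitution x → x - 20). Hence m_α(x) = x^3 - 60x^2 + 1200x - 8010.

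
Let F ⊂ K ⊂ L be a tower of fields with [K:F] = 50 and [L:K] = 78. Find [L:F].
[L:F] = 3900

The tower law says that for any tower of field extensions F ⊂ K ⊂ L with finite degrees, [L:F] = [L:K] · [K:F]. Here this gives [L:F] = 78 · 50 = 3900.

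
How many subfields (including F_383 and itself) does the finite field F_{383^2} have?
F_{383^2} has 2 subfields

The subfields of F_{p^n} are exactly the fields F_{p^d} for d | n (each is the fixed field of the unique index-d subgroup of Gal(F_{p^n}/F_p) ≅ Z/nZ). The divisors of n = 2 are {1, 2}, giving 2 subfields: F_{383^1}, F_{383^2}.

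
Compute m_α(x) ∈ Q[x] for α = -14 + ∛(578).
m_α(x) = x^3 + 42x^2 + 588x + 2166

Set β = α + 14 = ∛(578), so β^3 = 578. Then (α + 14)^3 - 578 = 0, i.e. α is a root of g(x) = (x + 14)^3 - 578 = x^3 + 42x^2 + 588x + 2166. Since g(x) = h(x + 14) where h(x) = x^3 - 578, and h is irreducible over Q (because 578 is not a perfect cube, so h has no rational root, and a monic cubic with no rational root is irreducible), g is also irreducible (irreducibility is preserved under the substitution x → x + 14). Hence m_α(x) = x^3 + 42x^2 + 588x + 2166.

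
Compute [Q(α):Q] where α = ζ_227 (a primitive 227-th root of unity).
[Q(α):Q] = 226

The minimal polynomial of ζ_227 over Q is the 227-th cyclotomic polynomial Φ_227(x), which is irreducible over Q and has degree φ(227) = 226. Hence [Q(α):Q] = φ(227) = 226.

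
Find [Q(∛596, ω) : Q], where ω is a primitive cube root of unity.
[Q(∛596, ω) : Q] = 6

[Q(∛596):Q] = 3 (min poly x^3 - 596, irreducible since 596 is not a perfect cube). [Q(ω):Q] = 2 (min poly x^2 + x + 1). Since Q(∛596) ⊂ R and ω ∉ R, we have ω ∉ Q(∛596), so x^2 + x + 1 remains irreducible over Q(∛596) and [Q(∛596, ω) : Q(∛596)] = 2. By the tower law, [Q(∛596, ω) : Q] = 3 · 2 = 6. (In fact Q(∛596, ω) is the splitting field of x^3 - 596 over Q.)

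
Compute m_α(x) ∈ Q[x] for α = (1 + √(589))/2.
m_α(x) = x^2 - x - 147

From 2α - 1 = √(589), squaring gives (2α - 1)^2 = 589, i.e. 4α^2 - 4α + 1 = 589, so α^2 - α + (1 - 589)/4 = 0. Since 589 ≡ 1 (mod 4), (1 - 589)/4 = -147 ∈ Z. The polynomial x^2 - x - 147 has discriminant 1 - 4·(-147) = 589, which is not a perfect square in Q (d = 589 is squarefree and ≠ 1), so x^2 - x - 147 is irreducible over Q. It is the minimal polynomial of α.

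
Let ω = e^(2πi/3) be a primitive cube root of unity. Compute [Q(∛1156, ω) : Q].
[Q(∛1156, ω) : Q] = 6

[Q(∛1156):Q] = 3 (min poly x^3 - 1156, irreducible since 1156 is not a perfect cube). [Q(ω):Q] = 2 (min poly x^2 + x + 1). Since Q(∛1156) ⊂ R and ω ∉ R, we have ω ∉ Q(∛1156), so x^2 + x + 1 remains irreducible over Q(∛1156) and [Q(∛1156, ω) : Q(∛1156)] = 2. By the tower law, [Q(∛1156, ω) : Q] = 3 · 2 = 6. (In fact Q(∛1156, ω) is the splitting field of x^3 - 1156 over Q.)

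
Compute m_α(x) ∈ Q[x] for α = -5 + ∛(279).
m_α(x) = x^3 + 15x^2 + 75x - 154

Set β = α + 5 = ∛(279), so β^3 = 279. Then (α + 5)^3 - 279 = 0, i.e. α is a root of g(x) = (x + 5)^3 - 279 = x^3 + 15x^2 + 75x - 154. Since g(x) = h(x + 5) where h(x) = x^3 - 279, and h is irreducible over Q (because 279 is not a perfect cube, so h has no rational root, and a monic cubic with no rational root is irreducible), g is also irreducible (irreducibility is preserved under the substitution x → x + 5). Hence m_α(x) = x^3 + 15x^2 + 75x - 154.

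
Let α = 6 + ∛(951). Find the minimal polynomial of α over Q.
m_α(x) = x^3 - 18x^2 + 108x - 1167

Set β = α - 6 = ∛(951), so β^3 = 951. Then (α - 6)^3 - 951 = 0, i.e. α is a root of g(x) = (x - 6)^3 - 951 = x^3 - 18x^2 + 108x - 1167. Since g(x) = h(x - 6) where h(x) = x^3 - 951, and h is irreducible over Q (because 951 is not a perfect cube, so h has no rational root, and a monic cubic with no rational root is irreducible), g is also irreducible (irreducibility is preserved under the substitution x → x - 6). Hence m_α(x) = x^3 - 18x^2 + 108x - 1167.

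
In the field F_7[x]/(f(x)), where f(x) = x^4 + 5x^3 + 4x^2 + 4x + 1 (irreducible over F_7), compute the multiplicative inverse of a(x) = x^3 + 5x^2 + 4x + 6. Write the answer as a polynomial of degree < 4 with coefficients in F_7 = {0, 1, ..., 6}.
a(x)^(-1) ≡ 2x^3 + 4x^2 + 3x + 3 (mod f(x))

Since f is irreducible over F_7, F_7[x]/(f) is a field and a(x) ≠ 0 has an inverse. Apply the extended Euclidean algorithm to f(x) and a(x) in F_7[x]: f(x) = (x)·a(x) + (5x + 1);  a(x) = (3x^2 + 6x + 1)·(5x + 1) + (5). The last nonzero remainder is the constant 5 = gcd(f, a) in F_7. Back-substituting through the division chain expresses 5 = s(x)·a(x) + t(x)·f(x) with s(x) ≡ 3x^3 + 6x^2 + x + 1 (mod f), so (3x^3 + 6x^2 + x + 1)·a(x) ≡ 5 (mod f). Multiplying by 5^(-1) ≡ 3 in F_7 gives a(x)^(-1) ≡ 3·(3x^3 + 6x^2 + x + 1) ≡ 2x^3 + 4x^2 + 3x + 3 (mod f). Check: (x^3 + 5x^2 + 4x + 6)·(2x^3 + 4x^2 + 3x + 3) = 2x^6 + 3x^4 + 4x^3 + 2x^2 + 2x + 4 ≡ 1 (mod x^4 + 5x^3 + 4x^2 + 4x + 1).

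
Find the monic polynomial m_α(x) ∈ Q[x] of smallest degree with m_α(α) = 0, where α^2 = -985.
m_α(x) = x^2 + 985

α satisfies α^2 + 985 = 0, so x^2 + 985 annihilates α. Since d = -985 is squarefree and ≠ 1, it is not a perfect square in Q, so x^2 + 985 has no rational root and is therefore irreducible over Q (a degree-2 polynomial over a field is irreducible iff it has no root). Hence m_α(x) = x^2 + 985.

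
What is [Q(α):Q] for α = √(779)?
[Q(α):Q] = 2

[Q(α):Q] equals the degree of the minimal polynomial of α. Here α^2 = 779 and x^2 - 779 is irreducible (d = 779 is squarefree, ≠ 1, hence not a square), so deg(m_α) = 2. Thus [Q(α):Q] = 2.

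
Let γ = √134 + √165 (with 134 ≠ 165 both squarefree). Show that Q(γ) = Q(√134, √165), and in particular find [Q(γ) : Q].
[Q(γ) : Q] = 4 (equivalently, Q(γ) = Q(√134, √165))

Obviously Q(γ) ⊆ Q(√134, √165), and [Q(√134, √165):Q] = 4 (since 134, 165 are distinct squarefree integers > 1 with 22110 not a perfect square). To show equality we compute the minimal polynomial of γ. From γ = √134 + √165: γ^2 = 134 + 2√(22110) + 165 = 299 + 2√(22110), so γ^2 - 299 = 2√(22110); squaring, (γ^2 - 299)^2 = 4·22110, i.e. γ^4 - 598γ^2 + 89401 - 88440 = 0, i.e. γ^4 - 598γ^2 + 961 = 0. So γ is a root of x^4 - 598x^2 + 961. This polynomial is irreducible over Q: it has no rational root (each ±√134 ± √165 is irrational), and any factorization into two quadratics over Q would force √(22110) ∈ Q (pairing opposite roots) or √134, √165 ∈ Q (other pairings), all impossible. Hence [Q(γ):Q] = 4 = [Q(√134, √165):Q], so Q(γ) = Q(√134, √165).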